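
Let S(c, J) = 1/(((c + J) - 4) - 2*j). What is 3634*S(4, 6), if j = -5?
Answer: 1817/8 ≈ 227.13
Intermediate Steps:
S(c, J) = 1/(6 + J + c) (S(c, J) = 1/(((c + J) - 4) - 2*(-5)) = 1/(((J + c) - 4) + 10) = 1/((-4 + J + c) + 10) = 1/(6 + J + c))
3634*S(4, 6) = 3634/(6 + 6 + 4) = 3634/16 = 3634*(1/16) = 1817/8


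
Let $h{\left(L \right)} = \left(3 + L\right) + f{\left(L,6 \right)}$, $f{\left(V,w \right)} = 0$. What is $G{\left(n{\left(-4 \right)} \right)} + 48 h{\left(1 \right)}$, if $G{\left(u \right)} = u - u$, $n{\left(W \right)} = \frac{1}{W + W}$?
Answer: $192$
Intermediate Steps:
$n{\left(W \right)} = \frac{1}{2 W}$
$h{\left(L \right)} = 3 + L$ ($h{\left(L \right)} = \left(3 + L\right) + 0 = 3 + L$)
$G{\left(u \right)} = 0$
$G{\left(n{\left(-4 \right)} \right)} + 48 h{\left(1 \right)} = 0 + 48 \left(3 + 1\right) = 0 + 48 \cdot 4 = 0 + 192 = 192$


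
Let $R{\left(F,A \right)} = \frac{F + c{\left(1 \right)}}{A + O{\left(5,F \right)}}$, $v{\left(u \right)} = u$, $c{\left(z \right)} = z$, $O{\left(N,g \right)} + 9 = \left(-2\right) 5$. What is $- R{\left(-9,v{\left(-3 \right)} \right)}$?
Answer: $- \frac{4}{11} \approx -0.36364$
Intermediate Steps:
$O{\left(N,g \right)} = -19$ ($O{\left(N,g \right)} = -9 - 10 = -19$)
$R{\left(F,A \right)} = \frac{1 + F}{-19 + A}$ ($R{\left(F,A \right)} = \frac{F + 1}{A - 19} = \frac{1 + F}{-19 + A}$)
$- R{\left(-9,v{\left(-3 \right)} \right)} = - \frac{1 - 9}{-19 - 3} = - \frac{-8}{-22} = - \frac{\left(-1\right) \left(-8\right)}{22} = \left(-1\right) \frac{4}{11} = - \frac{4}{11}$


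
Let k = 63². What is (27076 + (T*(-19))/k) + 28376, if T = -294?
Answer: 1497242/27 ≈ 55453.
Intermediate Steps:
k = 3969
(27076 + (T*(-19))/k) + 28376 = (27076 - 294*(-19)/3969) + 28376 = (27076 + 5586*(1/3969)) + 28376 = (27076 + 38/27) + 28376 = 731090/27 + 28376 = 1497242/27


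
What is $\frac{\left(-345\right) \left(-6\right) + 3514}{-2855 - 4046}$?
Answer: $- \frac{5584}{6901} \approx -0.80916$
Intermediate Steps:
$\frac{\left(-345\right) \left(-6\right) + 3514}{-2855 - 4046} = \frac{2070 + 3514}{-6901} = 5584 \left(- \frac{1}{6901}\right) = - \frac{5584}{6901}$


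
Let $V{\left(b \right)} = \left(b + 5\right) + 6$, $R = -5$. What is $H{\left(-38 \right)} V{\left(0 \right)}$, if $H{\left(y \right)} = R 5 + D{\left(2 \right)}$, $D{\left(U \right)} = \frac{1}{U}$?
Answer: $- \frac{539}{2} \approx -269.5$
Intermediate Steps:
$V{\left(b \right)} = 11 + b$ ($V{\left(b \right)} = \left(5 + b\right) + 6 = 11 + b$)
$H{\left(y \right)} = - \frac{49}{2}$ ($H{\left(y \right)} = \left(-5\right) 5 + \frac{1}{2} = -25 + \frac{1}{2} = - \frac{49}{2}$)
$H{\left(-38 \right)} V{\left(0 \right)} = - \frac{49 \left(11 + 0\right)}{2} = \left(- \frac{49}{2}\right) 11 = - \frac{539}{2}$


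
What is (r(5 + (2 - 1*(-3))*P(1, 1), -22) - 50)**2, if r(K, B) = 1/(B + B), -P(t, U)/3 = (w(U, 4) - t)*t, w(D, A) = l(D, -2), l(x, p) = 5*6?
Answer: 4844401/1936 ≈ 2502.3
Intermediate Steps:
l(x, p) = 30
w(D, A) = 30
P(t, U) = -3*t*(30 - t) (P(t, U) = -3*(30 - t)*t = -3*t*(30 - t))
r(K, B) = 1/(2*B)
(r(5 + (2 - 1*(-3))*P(1, 1), -22) - 50)**2 = ((1/2)/(-22) - 50)**2 = ((1/2)*(-1/22) - 50)**2 = (-1/44 - 50)**2 = (-2201/44)**2 = 4844401/1936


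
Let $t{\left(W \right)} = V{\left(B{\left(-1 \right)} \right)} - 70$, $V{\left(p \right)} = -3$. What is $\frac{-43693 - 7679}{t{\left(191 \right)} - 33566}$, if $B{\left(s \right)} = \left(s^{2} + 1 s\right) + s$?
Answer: $\frac{17124}{11213} \approx 1.5272$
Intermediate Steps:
$B{\left(s \right)} = s^{2} + 2 s$ ($B{\left(s \right)} = \left(s^{2} + s\right) + s = \left(s + s^{2}\right) + s = s^{2} + 2 s$)
$t{\left(W \right)} = -73$ ($t{\left(W \right)} = -3 - 70 = -73$)
$\frac{-43693 - 7679}{t{\left(191 \right)} - 33566} = \frac{-43693 - 7679}{-73 - 33566} = - \frac{51372}{-33639} = \left(-51372\right) \left(- \frac{1}{33639}\right) = \frac{17124}{11213}$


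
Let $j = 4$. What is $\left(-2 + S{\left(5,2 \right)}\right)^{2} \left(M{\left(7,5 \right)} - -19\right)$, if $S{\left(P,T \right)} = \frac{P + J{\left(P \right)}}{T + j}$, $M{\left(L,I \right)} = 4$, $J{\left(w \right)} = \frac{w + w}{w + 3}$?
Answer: $\frac{12167}{576} \approx 21.123$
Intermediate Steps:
$J{\left(w \right)} = \frac{2 w}{3 + w}$
$S{\left(P,T \right)} = \frac{P + \frac{2 P}{3 + P}}{4 + T}$ ($S{\left(P,T \right)} = \frac{P + \frac{2 P}{3 + P}}{T + 4} = \frac{P + \frac{2 P}{3 + P}}{4 + T}$)
$\left(-2 + S{\left(5,2 \right)}\right)^{2} \left(M{\left(7,5 \right)} - -19\right) = \left(-2 + \frac{5 \left(5 + 5\right)}{\left(3 + 5\right) \left(4 + 2\right)}\right)^{2} \left(4 - -19\right) = \left(-2 + 5 \cdot \frac{1}{8} \cdot \frac{1}{6} \cdot 10\right)^{2} \left(4 + 19\right) = \left(-2 + 5 \cdot \frac{1}{8} \cdot \frac{1}{6} \cdot 10\right)^{2} \cdot 23 = \left(-2 + \frac{25}{24}\right)^{2} \cdot 23 = \left(- \frac{23}{24}\right)^{2} \cdot 23 = \frac{529}{576} \cdot 23 = \frac{12167}{576}$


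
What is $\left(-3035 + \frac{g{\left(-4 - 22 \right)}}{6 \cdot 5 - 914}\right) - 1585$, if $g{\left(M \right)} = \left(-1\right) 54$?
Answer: $- \frac{2042013}{442} \approx -4619.9$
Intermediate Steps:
$g{\left(M \right)} = -54$
$\left(-3035 + \frac{g{\left(-4 - 22 \right)}}{6 \cdot 5 - 914}\right) - 1585 = \left(-3035 - \frac{54}{6 \cdot 5 - 914}\right) - 1585 = \left(-3035 - \frac{54}{30 - 914}\right) - 1585 = \left(-3035 - \frac{54}{-884}\right) - 1585 = \left(-3035 - - \frac{27}{442}\right) - 1585 = \left(-3035 + \frac{27}{442}\right) - 1585 = - \frac{1341443}{442} - 1585 = - \frac{2042013}{442}$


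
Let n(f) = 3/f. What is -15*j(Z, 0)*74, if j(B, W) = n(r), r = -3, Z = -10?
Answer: 1110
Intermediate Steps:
j(B, W) = -1 (j(B, W) = 3/(-3) = 3*(-⅓) = -1)
-15*j(Z, 0)*74 = -15*(-1)*74 = 15*74 = 1110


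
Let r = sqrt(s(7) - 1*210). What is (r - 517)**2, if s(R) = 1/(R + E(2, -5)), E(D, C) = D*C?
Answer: (1551 - I*sqrt(1893))**2/9 ≈ 2.6708e+5 - 14996.0*I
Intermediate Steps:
E(D, C) = C*D
s(R) = 1/(-10 + R) (s(R) = 1/(R - 5*2) = 1/(R - 10) = 1/(-10 + R))
r = I*sqrt(1893)/3 (r = sqrt(1/(-10 + 7) - 1*210) = sqrt(1/(-3) - 210) = sqrt(-1/3 - 210) = sqrt(-631/3) = I*sqrt(1893)/3 ≈ 14.503*I)
(r - 517)**2 = (I*sqrt(1893)/3 - 517)**2 = (-517 + I*sqrt(1893)/3)**2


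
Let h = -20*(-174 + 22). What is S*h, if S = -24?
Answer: -72960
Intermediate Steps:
h = 3040 (h = -20*(-152) = 3040)
S*h = -24*3040 = -72960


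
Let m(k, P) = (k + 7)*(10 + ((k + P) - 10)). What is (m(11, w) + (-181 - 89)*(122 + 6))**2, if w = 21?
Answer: 1154912256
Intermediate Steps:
m(k, P) = (7 + k)*(P + k) (m(k, P) = (7 + k)*(10 + ((P + k) - 10)) = (7 + k)*(10 + (-10 + P + k)) = (7 + k)*(P + k))
(m(11, w) + (-181 - 89)*(122 + 6))**2 = ((11**2 + 7*21 + 7*11 + 21*11) + (-181 - 89)*(122 + 6))**2 = ((121 + 147 + 77 + 231) - 270*128)**2 = (576 - 34560)**2 = (-33984)**2 = 1154912256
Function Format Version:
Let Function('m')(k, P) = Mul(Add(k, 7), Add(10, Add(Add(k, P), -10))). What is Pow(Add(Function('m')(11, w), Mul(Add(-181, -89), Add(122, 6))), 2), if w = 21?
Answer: 1154912256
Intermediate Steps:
Function('m')(k, P) = Mul(Add(7, k), Add(P, k)) (Function('m')(k, P) = Mul(Add(7, k), Add(10, Add(Add(P, k), -10))) = Mul(Add(7, k), Add(10, Add(-10, P, k))) = Mul(Add(7, k), Add(P, k)))
Pow(Add(Function('m')(11, w), Mul(Add(-181, -89), Add(122, 6))), 2) = Pow(Add(Add(Pow(11, 2), Mul(7, 21), Mul(7, 11), Mul(21, 11)), Mul(Add(-181, -89), Add(122, 6))), 2) = Pow(Add(Add(121, 147, 77, 231), Mul(-270, 128)), 2) = Pow(Add(576, -34560), 2) = Pow(-33984, 2) = 1154912256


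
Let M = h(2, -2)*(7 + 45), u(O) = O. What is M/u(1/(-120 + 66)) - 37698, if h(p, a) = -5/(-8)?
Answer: -39453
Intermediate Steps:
h(p, a) = 5/8 (h(p, a) = -5*(-⅛) = 5/8)
M = 65/2 (M = 5*(7 + 45)/8 = (5/8)*52 = 65/2 ≈ 32.500)
M/u(1/(-120 + 66)) - 37698 = 65/(2*(1/(-120 + 66))) - 37698 = 65/(2*(1/(-54))) - 37698 = 65/(2*(-1/54)) - 37698 = (65/2)*(-54) - 37698 = -1755 - 37698 = -39453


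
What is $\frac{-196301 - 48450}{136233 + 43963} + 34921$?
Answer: $\frac{6292379765}{180196} \approx 34920.0$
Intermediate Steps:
$\frac{-196301 - 48450}{136233 + 43963} + 34921 = \frac{-196301 - 48450}{180196} + 34921 = \left(-244751\right) \frac{1}{180196} + 34921 = - \frac{244751}{180196} + 34921 = \frac{6292379765}{180196}$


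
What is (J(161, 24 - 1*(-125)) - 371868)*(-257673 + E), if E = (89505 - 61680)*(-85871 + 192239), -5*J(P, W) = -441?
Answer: -5501285049668373/5 ≈ -1.1003e+15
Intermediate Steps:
J(P, W) = 441/5 (J(P, W) = -⅕*(-441) = 441/5)
E = 2959689600 (E = 27825*106368 = 2959689600)
(J(161, 24 - 1*(-125)) - 371868)*(-257673 + E) = (441/5 - 371868)*(-257673 + 2959689600) = -1858899/5*2959431927 = -5501285049668373/5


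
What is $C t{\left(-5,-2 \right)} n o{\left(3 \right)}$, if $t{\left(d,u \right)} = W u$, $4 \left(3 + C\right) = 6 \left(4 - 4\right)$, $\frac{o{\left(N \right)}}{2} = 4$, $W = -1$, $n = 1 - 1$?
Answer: $0$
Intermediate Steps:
$n = 0$ ($n = 1 - 1 = 0$)
$o{\left(N \right)} = 8$ ($o{\left(N \right)} = 2 \cdot 4 = 8$)
$C = -3$ ($C = -3 + \frac{6 \left(4 - 4\right)}{4} = -3 + \frac{6 \cdot 0}{4} = -3 + \frac{1}{4} \cdot 0 = -3 + 0 = -3$)
$t{\left(d,u \right)} = - u$
$C t{\left(-5,-2 \right)} n o{\left(3 \right)} = - 3 \left(\left(-1\right) \left(-2\right)\right) 0 \cdot 8 = \left(-3\right) 2 \cdot 0 = \left(-6\right) 0 = 0$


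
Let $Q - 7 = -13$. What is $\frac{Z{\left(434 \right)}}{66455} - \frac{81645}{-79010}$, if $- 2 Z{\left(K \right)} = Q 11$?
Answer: $\frac{1085665161}{1050121910} \approx 1.0338$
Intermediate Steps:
$Q = -6$ ($Q = 7 - 13 = -6$)
$Z{\left(K \right)} = 33$ ($Z{\left(K \right)} = - \frac{\left(-6\right) 11}{2} = \left(- \frac{1}{2}\right) \left(-66\right) = 33$)
$\frac{Z{\left(434 \right)}}{66455} - \frac{81645}{-79010} = \frac{33}{66455} - \frac{81645}{-79010} = 33 \cdot \frac{1}{66455} - - \frac{16329}{15802} = \frac{33}{66455} + \frac{16329}{15802} = \frac{1085665161}{1050121910}$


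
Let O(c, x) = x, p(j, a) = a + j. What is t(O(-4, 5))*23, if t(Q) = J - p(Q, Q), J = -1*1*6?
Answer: -368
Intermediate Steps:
J = -6 (J = -1*6 = -6)
t(Q) = -6 - 2*Q (t(Q) = -6 - (Q + Q) = -6 - 2*Q)
t(O(-4, 5))*23 = (-6 - 2*5)*23 = (-6 - 10)*23 = -16*23 = -368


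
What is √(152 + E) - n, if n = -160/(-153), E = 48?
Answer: -160/153 + 10*√2 ≈ 13.096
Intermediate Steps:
n = 160/153 (n = -160*(-1/153) = 160/153 ≈ 1.0458)
√(152 + E) - n = √(152 + 48) - 1*160/153 = √200 - 160/153 = 10*√2 - 160/153 = -160/153 + 10*√2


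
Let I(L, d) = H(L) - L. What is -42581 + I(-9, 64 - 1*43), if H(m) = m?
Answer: -42581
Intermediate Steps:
I(L, d) = 0 (I(L, d) = L - L = 0)
-42581 + I(-9, 64 - 1*43) = -42581 + 0 = -42581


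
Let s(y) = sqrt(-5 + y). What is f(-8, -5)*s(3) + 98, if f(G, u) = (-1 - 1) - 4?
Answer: 98 - 6*I*sqrt(2) ≈ 98.0 - 8.4853*I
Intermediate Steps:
f(G, u) = -6 (f(G, u) = -2 - 4 = -6)
f(-8, -5)*s(3) + 98 = -6*sqrt(-5 + 3) + 98 = -6*I*sqrt(2) + 98 = 98 - 6*I*sqrt(2)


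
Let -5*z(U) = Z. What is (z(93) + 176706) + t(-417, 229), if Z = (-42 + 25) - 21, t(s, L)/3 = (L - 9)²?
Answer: 1609568/5 ≈ 3.2191e+5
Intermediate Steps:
t(s, L) = 3*(-9 + L)² (t(s, L) = 3*(L - 9)² = 3*(-9 + L)²)
Z = -38 (Z = -17 - 21 = -38)
z(U) = 38/5 (z(U) = -⅕*(-38) = 38/5)
(z(93) + 176706) + t(-417, 229) = (38/5 + 176706) + 3*(-9 + 229)² = 883568/5 + 3*220² = 883568/5 + 3*48400 = 883568/5 + 145200 = 1609568/5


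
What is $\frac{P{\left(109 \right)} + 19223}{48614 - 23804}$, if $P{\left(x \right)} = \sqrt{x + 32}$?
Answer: $\frac{19223}{24810} + \frac{\sqrt{141}}{24810} \approx 0.77529$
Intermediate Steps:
$P{\left(x \right)} = \sqrt{32 + x}$
$\frac{P{\left(109 \right)} + 19223}{48614 - 23804} = \frac{\sqrt{32 + 109} + 19223}{48614 - 23804} = \frac{\sqrt{141} + 19223}{24810} = \left(19223 + \sqrt{141}\right) \frac{1}{24810} = \frac{19223}{24810} + \frac{\sqrt{141}}{24810}$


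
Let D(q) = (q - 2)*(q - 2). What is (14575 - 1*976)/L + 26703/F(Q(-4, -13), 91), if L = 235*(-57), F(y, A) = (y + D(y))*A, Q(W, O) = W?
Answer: 106028799/13002080 ≈ 8.1548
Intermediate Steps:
D(q) = (-2 + q)² (D(q) = (-2 + q)*(-2 + q) = (-2 + q)²)
F(y, A) = A*(y + (-2 + y)²) (F(y, A) = (y + (-2 + y)²)*A = A*(y + (-2 + y)²))
L = -13395
(14575 - 1*976)/L + 26703/F(Q(-4, -13), 91) = (14575 - 1*976)/(-13395) + 26703/((91*(-4 + (-2 - 4)²))) = (14575 - 976)*(-1/13395) + 26703/((91*(-4 + (-6)²))) = 13599*(-1/13395) + 26703/((91*(-4 + 36))) = -4533/4465 + 26703/((91*32)) = -4533/4465 + 26703/2912 = 106028799/13002080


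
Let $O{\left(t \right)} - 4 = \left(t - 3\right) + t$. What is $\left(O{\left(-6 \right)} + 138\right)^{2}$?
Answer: $16129$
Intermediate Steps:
$O{\left(t \right)} = 1 + 2 t$ ($O{\left(t \right)} = 4 + \left(\left(t - 3\right) + t\right) = 4 + \left(\left(-3 + t\right) + t\right) = 4 + \left(-3 + 2 t\right) = 1 + 2 t$)
$\left(O{\left(-6 \right)} + 138\right)^{2} = \left(\left(1 + 2 \left(-6\right)\right) + 138\right)^{2} = \left(\left(1 - 12\right) + 138\right)^{2} = \left(-11 + 138\right)^{2} = 127^{2} = 16129$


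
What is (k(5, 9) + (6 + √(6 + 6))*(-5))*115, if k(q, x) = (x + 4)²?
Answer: 15985 - 1150*√3 ≈ 13993.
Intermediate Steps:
k(q, x) = (4 + x)²
(k(5, 9) + (6 + √(6 + 6))*(-5))*115 = ((4 + 9)² + (6 + √(6 + 6))*(-5))*115 = (13² + (6 + √12)*(-5))*115 = (169 + (6 + 2*√3)*(-5))*115 = (169 + (-30 - 10*√3))*115 = (139 - 10*√3)*115 = 15985 - 1150*√3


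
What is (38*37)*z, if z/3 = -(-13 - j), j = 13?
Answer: 109668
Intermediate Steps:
z = 78 (z = 3*(-(-13 - 1*13)) = 3*(-(-13 - 13)) = 3*(-1*(-26)) = 3*26 = 78)
(38*37)*z = (38*37)*78 = 1406*78 = 109668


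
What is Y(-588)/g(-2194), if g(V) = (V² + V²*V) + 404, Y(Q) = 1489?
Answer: -1489/10556303344 ≈ -1.4105e-7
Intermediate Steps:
g(V) = 404 + V² + V³ (g(V) = (V² + V³) + 404 = 404 + V² + V³)
Y(-588)/g(-2194) = 1489/(404 + (-2194)² + (-2194)³) = 1489/(404 + 4813636 - 10561117384) = 1489/(-10556303344) = 1489*(-1/10556303344) = -1489/10556303344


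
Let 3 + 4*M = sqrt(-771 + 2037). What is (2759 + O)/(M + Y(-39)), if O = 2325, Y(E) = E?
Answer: -1077808/8005 - 20336*sqrt(1266)/24015 ≈ -164.77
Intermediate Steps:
M = -3/4 + sqrt(1266)/4 (M = -3/4 + sqrt(-771 + 2037)/4 = -3/4 + sqrt(1266)/4 ≈ 8.1452)
(2759 + O)/(M + Y(-39)) = (2759 + 2325)/((-3/4 + sqrt(1266)/4) - 39) = 5084/(-159/4 + sqrt(1266)/4)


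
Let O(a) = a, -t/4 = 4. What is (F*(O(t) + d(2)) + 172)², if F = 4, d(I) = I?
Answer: 13456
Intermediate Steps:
t = -16 (t = -4*4 = -16)
(F*(O(t) + d(2)) + 172)² = (4*(-16 + 2) + 172)² = (4*(-14) + 172)² = (-56 + 172)² = 116² = 13456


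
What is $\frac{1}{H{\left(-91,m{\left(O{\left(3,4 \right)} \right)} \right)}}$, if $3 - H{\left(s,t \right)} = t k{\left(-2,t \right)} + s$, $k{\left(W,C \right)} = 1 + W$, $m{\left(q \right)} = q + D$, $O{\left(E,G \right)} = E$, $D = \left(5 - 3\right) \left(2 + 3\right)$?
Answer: $\frac{1}{107} \approx 0.0093458$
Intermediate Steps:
$D = 10$ ($D = 2 \cdot 5 = 10$)
$m{\left(q \right)} = 10 + q$ ($m{\left(q \right)} = q + 10 = 10 + q$)
$H{\left(s,t \right)} = 3 + t - s$ ($H{\left(s,t \right)} = 3 - \left(t \left(1 - 2\right) + s\right) = 3 - \left(t \left(-1\right) + s\right) = 3 - \left(- t + s\right) = 3 - \left(s - t\right) = 3 + t - s$)
$\frac{1}{H{\left(-91,m{\left(O{\left(3,4 \right)} \right)} \right)}} = \frac{1}{3 + \left(10 + 3\right) - -91} = \frac{1}{3 + 13 + 91} = \frac{1}{107}$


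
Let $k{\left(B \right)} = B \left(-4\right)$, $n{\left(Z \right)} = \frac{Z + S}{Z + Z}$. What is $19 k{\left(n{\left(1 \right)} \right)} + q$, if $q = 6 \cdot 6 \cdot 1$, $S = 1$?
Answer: $-40$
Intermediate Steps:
$q = 36$ ($q = 36 \cdot 1 = 36$)
$n{\left(Z \right)} = \frac{1 + Z}{2 Z}$ ($n{\left(Z \right)} = \frac{Z + 1}{Z + Z} = \frac{1 + Z}{2 Z}$)
$k{\left(B \right)} = - 4 B$
$19 k{\left(n{\left(1 \right)} \right)} + q = 19 \left(- 4 \frac{1 + 1}{2 \cdot 1}\right) + 36 = 19 \left(- 4 \cdot \frac{1}{2} \cdot 1 \cdot 2\right) + 36 = 19 \left(\left(-4\right) 1\right) + 36 = 19 \left(-4\right) + 36 = -76 + 36 = -40$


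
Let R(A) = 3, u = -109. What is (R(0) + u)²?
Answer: 11236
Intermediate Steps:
(R(0) + u)² = (3 - 109)² = (-106)² = 11236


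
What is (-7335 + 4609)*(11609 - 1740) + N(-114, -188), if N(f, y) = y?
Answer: -26903082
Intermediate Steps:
(-7335 + 4609)*(11609 - 1740) + N(-114, -188) = (-7335 + 4609)*(11609 - 1740) - 188 = -2726*9869 - 188 = -26902894 - 188 = -26903082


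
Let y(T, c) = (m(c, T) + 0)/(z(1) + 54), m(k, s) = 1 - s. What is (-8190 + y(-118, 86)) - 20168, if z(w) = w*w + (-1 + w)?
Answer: -1559571/55 ≈ -28356.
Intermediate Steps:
z(w) = -1 + w + w**2 (z(w) = w**2 + (-1 + w) = -1 + w + w**2)
y(T, c) = 1/55 - T/55 (y(T, c) = ((1 - T) + 0)/((-1 + 1 + 1**2) + 54) = (1 - T)/((-1 + 1 + 1) + 54) = (1 - T)/(1 + 54) = (1 - T)/55 = (1 - T)*(1/55) = 1/55 - T/55)
(-8190 + y(-118, 86)) - 20168 = (-8190 + (1/55 - 1/55*(-118))) - 20168 = (-8190 + (1/55 + 118/55)) - 20168 = (-8190 + 119/55) - 20168 = -450331/55 - 20168 = -1559571/55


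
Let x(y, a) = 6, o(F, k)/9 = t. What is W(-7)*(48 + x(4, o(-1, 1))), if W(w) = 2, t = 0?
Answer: 108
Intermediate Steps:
o(F, k) = 0 (o(F, k) = 9*0 = 0)
W(-7)*(48 + x(4, o(-1, 1))) = 2*(48 + 6) = 2*54 = 108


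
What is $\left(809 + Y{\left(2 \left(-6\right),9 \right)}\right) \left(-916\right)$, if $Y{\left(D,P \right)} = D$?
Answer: $-730052$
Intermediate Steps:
$\left(809 + Y{\left(2 \left(-6\right),9 \right)}\right) \left(-916\right) = \left(809 + 2 \left(-6\right)\right) \left(-916\right) = \left(809 - 12\right) \left(-916\right) = 797 \left(-916\right) = -730052$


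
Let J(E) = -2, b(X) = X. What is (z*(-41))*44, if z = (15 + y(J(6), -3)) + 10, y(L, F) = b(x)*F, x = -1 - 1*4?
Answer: -72160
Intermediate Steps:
x = -5 (x = -1 - 4 = -5)
y(L, F) = -5*F
z = 40 (z = (15 - 5*(-3)) + 10 = (15 + 15) + 10 = 30 + 10 = 40)
(z*(-41))*44 = (40*(-41))*44 = -1640*44 = -72160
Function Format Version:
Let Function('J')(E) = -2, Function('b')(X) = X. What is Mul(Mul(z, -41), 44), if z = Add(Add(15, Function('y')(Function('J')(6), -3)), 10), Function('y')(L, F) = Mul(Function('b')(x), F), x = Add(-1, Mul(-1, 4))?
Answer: -72160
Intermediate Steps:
x = -5 (x = Add(-1, -4) = -5)
Function('y')(L, F) = Mul(-5, F)
z = 40 (z = Add(Add(15, Mul(-5, -3)), 10) = Add(Add(15, 15), 10) = Add(30, 10) = 40)
Mul(Mul(z, -41), 44) = Mul(Mul(40, -41), 44) = Mul(-1640, 44) = -72160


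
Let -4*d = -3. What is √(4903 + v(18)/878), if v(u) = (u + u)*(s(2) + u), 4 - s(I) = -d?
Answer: √3780363334/878 ≈ 70.028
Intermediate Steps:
d = ¾ (d = -¼*(-3) = ¾ ≈ 0.75000)
s(I) = 19/4 (s(I) = 4 - (-1)*3/4 = 4 - 1*(-¾) = 4 + ¾ = 19/4)
v(u) = 2*u*(19/4 + u) (v(u) = (u + u)*(19/4 + u) = (2*u)*(19/4 + u) = 2*u*(19/4 + u))
√(4903 + v(18)/878) = √(4903 + ((½)*18*(19 + 4*18))/878) = √(4903 + ((½)*18*(19 + 72))*(1/878)) = √(4903 + ((½)*18*91)*(1/878)) = √(4903 + 819*(1/878)) = √(4903 + 819/878) = √(4305653/878) = √3780363334/878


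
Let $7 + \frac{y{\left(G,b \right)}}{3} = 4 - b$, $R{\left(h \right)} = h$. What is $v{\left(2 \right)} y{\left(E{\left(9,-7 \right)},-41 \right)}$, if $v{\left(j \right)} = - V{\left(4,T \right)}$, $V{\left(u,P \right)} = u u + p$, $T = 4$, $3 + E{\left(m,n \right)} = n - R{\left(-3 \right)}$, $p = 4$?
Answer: $-2280$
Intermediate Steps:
$E{\left(m,n \right)} = n$ ($E{\left(m,n \right)} = -3 + \left(n - -3\right) = -3 + \left(n + 3\right) = -3 + \left(3 + n\right) = n$)
$y{\left(G,b \right)} = -9 - 3 b$ ($y{\left(G,b \right)} = -21 + 3 \left(4 - b\right) = -21 - \left(-12 + 3 b\right) = -9 - 3 b$)
$V{\left(u,P \right)} = 4 + u^{2}$ ($V{\left(u,P \right)} = u u + 4 = u^{2} + 4 = 4 + u^{2}$)
$v{\left(j \right)} = -20$ ($v{\left(j \right)} = - (4 + 4^{2}) = - (4 + 16) = \left(-1\right) 20 = -20$)
$v{\left(2 \right)} y{\left(E{\left(9,-7 \right)},-41 \right)} = - 20 \left(-9 - -123\right) = - 20 \left(-9 + 123\right) = \left(-20\right) 114 = -2280$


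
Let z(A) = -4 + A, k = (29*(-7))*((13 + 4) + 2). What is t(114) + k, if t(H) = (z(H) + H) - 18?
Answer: -3651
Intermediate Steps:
k = -3857 (k = -203*(17 + 2) = -203*19 = -3857)
t(H) = -22 + 2*H (t(H) = ((-4 + H) + H) - 18 = (-4 + 2*H) - 18 = -22 + 2*H)
t(114) + k = (-22 + 2*114) - 3857 = (-22 + 228) - 3857 = 206 - 3857 = -3651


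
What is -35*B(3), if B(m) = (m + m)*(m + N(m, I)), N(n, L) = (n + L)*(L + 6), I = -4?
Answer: -210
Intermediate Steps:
N(n, L) = (6 + L)*(L + n) (N(n, L) = (L + n)*(6 + L) = (6 + L)*(L + n))
B(m) = 2*m*(-8 + 3*m) (B(m) = (m + m)*(m + ((-4)**2 + 6*(-4) + 6*m - 4*m)) = (2*m)*(m + (16 - 24 + 6*m - 4*m)) = (2*m)*(m + (-8 + 2*m)) = (2*m)*(-8 + 3*m) = 2*m*(-8 + 3*m))
-35*B(3) = -70*3*(-8 + 3*3) = -70*3*(-8 + 9) = -70*3 = -35*6 = -210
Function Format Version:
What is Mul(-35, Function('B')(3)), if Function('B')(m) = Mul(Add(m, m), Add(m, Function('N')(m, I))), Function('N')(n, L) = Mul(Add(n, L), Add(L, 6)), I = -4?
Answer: -210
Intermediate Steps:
Function('N')(n, L) = Mul(Add(6, L), Add(L, n)) (Function('N')(n, L) = Mul(Add(L, n), Add(6, L)) = Mul(Add(6, L), Add(L, n)))
Function('B')(m) = Mul(2, m, Add(-8, Mul(3, m))) (Function('B')(m) = Mul(Add(m, m), Add(m, Add(Pow(-4, 2), Mul(6, -4), Mul(6, m), Mul(-4, m)))) = Mul(Mul(2, m), Add(m, Add(16, -24, Mul(6, m), Mul(-4, m)))) = Mul(Mul(2, m), Add(m, Add(-8, Mul(2, m)))) = Mul(Mul(2, m), Add(-8, Mul(3, m))) = Mul(2, m, Add(-8, Mul(3, m))))
Mul(-35, Function('B')(3)) = Mul(-35, Mul(2, 3, Add(-8, Mul(3, 3)))) = Mul(-35, Mul(2, 3, Add(-8, 9))) = Mul(-35, Mul(2, 3, 1)) = Mul(-35, 6) = -210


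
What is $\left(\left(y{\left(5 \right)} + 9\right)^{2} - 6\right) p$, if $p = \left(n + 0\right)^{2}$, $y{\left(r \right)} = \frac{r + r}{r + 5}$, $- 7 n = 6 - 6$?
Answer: $0$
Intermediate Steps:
$n = 0$ ($n = - \frac{6 - 6}{7} = \left(- \frac{1}{7}\right) 0 = 0$)
$y{\left(r \right)} = \frac{2 r}{5 + r}$
$p = 0$ ($p = \left(0 + 0\right)^{2} = 0^{2} = 0$)
$\left(\left(y{\left(5 \right)} + 9\right)^{2} - 6\right) p = \left(\left(2 \cdot 5 \frac{1}{5 + 5} + 9\right)^{2} - 6\right) 0 = \left(\left(2 \cdot 5 \cdot \frac{1}{10} + 9\right)^{2} - 6\right) 0 = \left(\left(1 + 9\right)^{2} - 6\right) 0 = \left(10^{2} - 6\right) 0 = \left(100 - 6\right) 0 = 94 \cdot 0 = 0$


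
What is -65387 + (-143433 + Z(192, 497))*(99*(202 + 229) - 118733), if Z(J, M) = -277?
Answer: 10931092053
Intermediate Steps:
-65387 + (-143433 + Z(192, 497))*(99*(202 + 229) - 118733) = -65387 + (-143433 - 277)*(99*(202 + 229) - 118733) = -65387 - 143710*(99*431 - 118733) = -65387 - 143710*(42669 - 118733) = -65387 - 143710*(-76064) = -65387 + 10931157440 = 10931092053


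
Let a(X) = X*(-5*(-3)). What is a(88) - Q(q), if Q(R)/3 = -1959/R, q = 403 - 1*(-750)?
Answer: 1527837/1153 ≈ 1325.1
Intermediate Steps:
a(X) = 15*X (a(X) = X*15 = 15*X)
q = 1153 (q = 403 + 750 = 1153)
Q(R) = -5877/R (Q(R) = 3*(-1959/R) = -5877/R)
a(88) - Q(q) = 15*88 - (-5877)/1153 = 1320 - (-5877)/1153 = 1320 - 1*(-5877/1153) = 1320 + 5877/1153 = 1527837/1153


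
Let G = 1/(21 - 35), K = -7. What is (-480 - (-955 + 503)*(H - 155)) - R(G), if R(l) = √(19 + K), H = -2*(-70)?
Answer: -7260 - 2*√3 ≈ -7263.5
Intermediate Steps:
H = 140
G = -1/14 (G = 1/(-14) = -1/14 ≈ -0.071429)
R(l) = 2*√3 (R(l) = √(19 - 7) = √12 = 2*√3)
(-480 - (-955 + 503)*(H - 155)) - R(G) = (-480 - (-955 + 503)*(140 - 155)) - 2*√3 = (-480 - (-452)*(-15)) - 2*√3 = (-480 - 1*6780) - 2*√3 = (-480 - 6780) - 2*√3 = -7260 - 2*√3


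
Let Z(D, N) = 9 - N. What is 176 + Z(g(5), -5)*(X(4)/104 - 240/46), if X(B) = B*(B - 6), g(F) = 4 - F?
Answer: 30462/299 ≈ 101.88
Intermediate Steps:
X(B) = B*(-6 + B)
176 + Z(g(5), -5)*(X(4)/104 - 240/46) = 176 + (9 - 1*(-5))*((4*(-6 + 4))/104 - 240/46) = 176 + (9 + 5)*((4*(-2))*(1/104) - 240*1/46) = 176 + 14*(-8*1/104 - 120/23) = 176 + 14*(-1/13 - 120/23) = 176 + 14*(-1583/299) = 176 - 22162/299 = 30462/299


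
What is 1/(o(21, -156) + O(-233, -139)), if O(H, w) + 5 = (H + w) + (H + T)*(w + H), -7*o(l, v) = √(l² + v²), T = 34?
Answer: 3608899/265798995472 + 21*√2753/265798995472 ≈ 1.3582e-5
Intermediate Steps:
o(l, v) = -√(l² + v²)/7
O(H, w) = -5 + H + w + (34 + H)*(H + w) (O(H, w) = -5 + ((H + w) + (H + 34)*(w + H)) = -5 + ((H + w) + (34 + H)*(H + w)) = -5 + (H + w + (34 + H)*(H + w)) = -5 + H + w + (34 + H)*(H + w))
1/(o(21, -156) + O(-233, -139)) = 1/(-√(21² + (-156)²)/7 + (-5 + (-233)² + 35*(-233) + 35*(-139) - 233*(-139))) = 1/(-√(441 + 24336)/7 + (-5 + 54289 - 8155 - 4865 + 32387)) = 1/(-3*√2753/7 + 73651) = 1/(73651 - 3*√2753/7)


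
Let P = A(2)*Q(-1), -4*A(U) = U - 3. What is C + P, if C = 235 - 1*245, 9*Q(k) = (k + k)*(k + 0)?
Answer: -179/18 ≈ -9.9444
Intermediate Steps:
A(U) = ¾ - U/4 (A(U) = -(U - 3)/4 = -(-3 + U)/4 = ¾ - U/4)
Q(k) = 2*k²/9 (Q(k) = ((k + k)*(k + 0))/9 = ((2*k)*k)/9 = (2*k²)/9 = 2*k²/9)
C = -10 (C = 235 - 245 = -10)
P = 1/18 (P = (¾ - ¼*2)*((2/9)*(-1)²) = (¾ - ½)*((2/9)*1) = (¼)*(2/9) = 1/18 ≈ 0.055556)
C + P = -10 + 1/18 = -179/18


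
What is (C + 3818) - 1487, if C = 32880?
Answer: 35211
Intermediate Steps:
(C + 3818) - 1487 = (32880 + 3818) - 1487 = 36698 - 1487 = 35211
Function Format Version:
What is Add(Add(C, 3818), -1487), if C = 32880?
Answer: 35211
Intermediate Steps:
Add(Add(C, 3818), -1487) = Add(Add(32880, 3818), -1487) = Add(36698, -1487) = 35211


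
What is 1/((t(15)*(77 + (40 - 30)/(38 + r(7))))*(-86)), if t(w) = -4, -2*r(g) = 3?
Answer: 73/1940504 ≈ 3.7619e-5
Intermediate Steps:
r(g) = -3/2 (r(g) = -½*3 = -3/2)
1/((t(15)*(77 + (40 - 30)/(38 + r(7))))*(-86)) = 1/(-4*(77 + (40 - 30)/(38 - 3/2))*(-86)) = 1/(-4*(77 + 10/(73/2))*(-86)) = 1/(-4*(77 + 10*(2/73))*(-86)) = 1/(-4*(77 + 20/73)*(-86)) = 1/(-4*5641/73*(-86)) = 1/(-22564/73*(-86)) = 1/(1940504/73) = 73/1940504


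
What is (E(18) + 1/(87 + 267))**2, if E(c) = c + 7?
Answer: 78340201/125316 ≈ 625.14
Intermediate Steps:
E(c) = 7 + c
(E(18) + 1/(87 + 267))**2 = ((7 + 18) + 1/(87 + 267))**2 = (25 + 1/354)**2 = (8851/354)**2 = 78340201/125316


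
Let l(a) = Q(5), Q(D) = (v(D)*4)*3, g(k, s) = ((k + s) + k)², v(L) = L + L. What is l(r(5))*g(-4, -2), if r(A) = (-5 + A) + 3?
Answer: 12000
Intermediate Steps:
v(L) = 2*L
r(A) = -2 + A
g(k, s) = (s + 2*k)²
Q(D) = 24*D (Q(D) = ((2*D)*4)*3 = (8*D)*3 = 24*D)
l(a) = 120 (l(a) = 24*5 = 120)
l(r(5))*g(-4, -2) = 120*(-2 + 2*(-4))² = 120*(-2 - 8)² = 120*(-10)² = 120*100 = 12000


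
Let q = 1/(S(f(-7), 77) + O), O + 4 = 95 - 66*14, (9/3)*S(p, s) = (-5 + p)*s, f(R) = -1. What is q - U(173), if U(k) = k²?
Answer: -29539924/987 ≈ -29929.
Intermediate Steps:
S(p, s) = s*(-5 + p)/3 (S(p, s) = ((-5 + p)*s)/3 = (s*(-5 + p))/3 = s*(-5 + p)/3)
O = -833 (O = -4 + (95 - 66*14) = -4 + (95 - 924) = -4 - 829 = -833)
q = -1/987 (q = 1/((⅓)*77*(-5 - 1) - 833) = 1/((⅓)*77*(-6) - 833) = 1/(-154 - 833) = 1/(-987) = -1/987 ≈ -0.0010132)
q - U(173) = -1/987 - 1*173² = -1/987 - 1*29929 = -1/987 - 29929 = -29539924/987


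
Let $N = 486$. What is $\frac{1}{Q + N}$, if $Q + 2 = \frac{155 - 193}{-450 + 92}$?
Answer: $\frac{179}{86655} \approx 0.0020657$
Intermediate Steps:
$Q = - \frac{339}{179}$ ($Q = -2 + \frac{155 - 193}{-450 + 92} = -2 - \frac{38}{-358} = -2 - - \frac{19}{179} = -2 + \frac{19}{179} = - \frac{339}{179} \approx -1.8939$)
$\frac{1}{Q + N} = \frac{1}{- \frac{339}{179} + 486} = \frac{1}{\frac{86655}{179}} = \frac{179}{86655}$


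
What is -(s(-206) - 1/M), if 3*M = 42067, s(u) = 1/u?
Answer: 42685/8665802 ≈ 0.0049257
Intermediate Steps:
M = 42067/3 (M = (⅓)*42067 = 42067/3 ≈ 14022.)
-(s(-206) - 1/M) = -(1/(-206) - 1/42067/3) = -(-1/206 - 1*3/42067) = -(-1/206 - 3/42067) = -1*(-42685/8665802) = 42685/8665802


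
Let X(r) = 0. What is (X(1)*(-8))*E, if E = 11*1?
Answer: 0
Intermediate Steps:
E = 11
(X(1)*(-8))*E = (0*(-8))*11 = 0*11 = 0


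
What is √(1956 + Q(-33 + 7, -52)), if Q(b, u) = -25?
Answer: √1931 ≈ 43.943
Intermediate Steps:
√(1956 + Q(-33 + 7, -52)) = √(1956 - 25) = √1931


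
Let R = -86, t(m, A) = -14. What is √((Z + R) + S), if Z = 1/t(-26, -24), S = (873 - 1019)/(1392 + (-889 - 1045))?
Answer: I*√1235072202/3794 ≈ 9.2629*I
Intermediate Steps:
S = 73/271 (S = -146/(1392 - 1934) = -146/(-542) = -146*(-1/542) = 73/271 ≈ 0.26937)
Z = -1/14 (Z = 1/(-14) = -1/14 ≈ -0.071429)
√((Z + R) + S) = √((-1/14 - 86) + 73/271) = √(-1205/14 + 73/271) = √(-325533/3794) = I*√1235072202/3794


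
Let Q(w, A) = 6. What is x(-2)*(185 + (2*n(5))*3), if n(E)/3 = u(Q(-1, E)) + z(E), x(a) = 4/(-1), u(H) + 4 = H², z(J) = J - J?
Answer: -3044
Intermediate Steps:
z(J) = 0
u(H) = -4 + H²
x(a) = -4 (x(a) = 4*(-1) = -4)
n(E) = 96 (n(E) = 3*((-4 + 6²) + 0) = 3*((-4 + 36) + 0) = 3*(32 + 0) = 3*32 = 96)
x(-2)*(185 + (2*n(5))*3) = -4*(185 + (2*96)*3) = -4*(185 + 192*3) = -4*(185 + 576) = -4*761 = -3044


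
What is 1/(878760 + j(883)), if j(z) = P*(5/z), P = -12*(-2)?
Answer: 883/775945200 ≈ 1.1380e-6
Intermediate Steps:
P = 24
j(z) = 120/z (j(z) = 24*(5/z) = 120/z)
1/(878760 + j(883)) = 1/(878760 + 120/883) = 1/(775945200/883) = 883/775945200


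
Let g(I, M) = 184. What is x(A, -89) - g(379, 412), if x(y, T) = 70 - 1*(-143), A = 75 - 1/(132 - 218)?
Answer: 29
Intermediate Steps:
A = 6451/86 (A = 75 - 1/(-86) = 75 - 1*(-1/86) = 75 + 1/86 = 6451/86 ≈ 75.012)
x(y, T) = 213 (x(y, T) = 70 + 143 = 213)
x(A, -89) - g(379, 412) = 213 - 1*184 = 213 - 184 = 29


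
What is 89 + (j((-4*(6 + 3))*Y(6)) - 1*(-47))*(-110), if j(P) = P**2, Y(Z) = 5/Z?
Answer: -104081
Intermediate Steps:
89 + (j((-4*(6 + 3))*Y(6)) - 1*(-47))*(-110) = 89 + (((-4*(6 + 3))*(5/6))**2 - 1*(-47))*(-110) = 89 + (((-4*9)*(5*(1/6)))**2 + 47)*(-110) = 89 + ((-36*5/6)**2 + 47)*(-110) = 89 + ((-30)**2 + 47)*(-110) = 89 + (900 + 47)*(-110) = 89 + 947*(-110) = 89 - 104170 = -104081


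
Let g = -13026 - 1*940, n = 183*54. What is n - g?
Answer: 23848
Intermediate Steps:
n = 9882
g = -13966 (g = -13026 - 940 = -13966)
n - g = 9882 - 1*(-13966) = 9882 + 13966 = 23848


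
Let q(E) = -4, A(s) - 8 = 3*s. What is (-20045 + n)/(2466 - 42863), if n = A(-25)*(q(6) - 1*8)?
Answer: 19241/40397 ≈ 0.47630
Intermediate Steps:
A(s) = 8 + 3*s
n = 804 (n = (8 + 3*(-25))*(-4 - 1*8) = (8 - 75)*(-4 - 8) = -67*(-12) = 804)
(-20045 + n)/(2466 - 42863) = (-20045 + 804)/(2466 - 42863) = -19241/(-40397) = -19241*(-1/40397) = 19241/40397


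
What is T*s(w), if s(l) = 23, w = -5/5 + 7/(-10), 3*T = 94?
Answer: 2162/3 ≈ 720.67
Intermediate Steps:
T = 94/3 (T = (⅓)*94 = 94/3 ≈ 31.333)
w = -17/10 (w = -5*⅕ + 7*(-⅒) = -1 - 7/10 = -17/10 ≈ -1.7000)
T*s(w) = (94/3)*23 = 2162/3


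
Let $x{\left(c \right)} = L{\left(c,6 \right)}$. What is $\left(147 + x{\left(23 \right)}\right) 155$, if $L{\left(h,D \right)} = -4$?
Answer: $22165$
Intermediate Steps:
$x{\left(c \right)} = -4$
$\left(147 + x{\left(23 \right)}\right) 155 = \left(147 - 4\right) 155 = 143 \cdot 155 = 22165$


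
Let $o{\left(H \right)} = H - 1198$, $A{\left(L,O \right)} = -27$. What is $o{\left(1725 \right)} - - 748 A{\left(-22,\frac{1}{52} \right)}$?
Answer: $-19669$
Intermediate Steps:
$o{\left(H \right)} = -1198 + H$
$o{\left(1725 \right)} - - 748 A{\left(-22,\frac{1}{52} \right)} = \left(-1198 + 1725\right) - \left(-748\right) \left(-27\right) = 527 - 20196 = -19669$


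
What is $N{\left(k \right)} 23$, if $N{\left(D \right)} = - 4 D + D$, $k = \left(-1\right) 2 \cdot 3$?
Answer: $414$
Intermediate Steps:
$k = -6$ ($k = \left(-2\right) 3 = -6$)
$N{\left(D \right)} = - 3 D$
$N{\left(k \right)} 23 = \left(-3\right) \left(-6\right) 23 = 18 \cdot 23 = 414$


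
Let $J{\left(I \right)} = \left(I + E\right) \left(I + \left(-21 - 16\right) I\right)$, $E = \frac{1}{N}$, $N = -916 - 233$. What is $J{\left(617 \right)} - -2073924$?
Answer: $- \frac{4454619636}{383} \approx -1.1631 \cdot 10^{7}$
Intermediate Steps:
$N = -1149$ ($N = -916 - 233 = -1149$)
$E = - \frac{1}{1149}$ ($E = \frac{1}{-1149} = - \frac{1}{1149} \approx -0.00087032$)
$J{\left(I \right)} = - 36 I \left(- \frac{1}{1149} + I\right)$ ($J{\left(I \right)} = \left(I - \frac{1}{1149}\right) \left(I + \left(-21 - 16\right) I\right) = \left(- \frac{1}{1149} + I\right) \left(I - 37 I\right) = \left(- \frac{1}{1149} + I\right) \left(- 36 I\right) = - 36 I \left(- \frac{1}{1149} + I\right)$)
$J{\left(617 \right)} - -2073924 = \frac{12}{383} \cdot 617 \left(1 - 708933\right) - -2073924 = \frac{12}{383} \cdot 617 \left(1 - 708933\right) + 2073924 = \frac{12}{383} \cdot 617 \left(-708932\right) + 2073924 = - \frac{5248932528}{383} + 2073924 = - \frac{4454619636}{383}$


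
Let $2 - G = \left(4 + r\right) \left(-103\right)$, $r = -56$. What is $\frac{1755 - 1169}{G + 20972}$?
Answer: $\frac{293}{7809} \approx 0.037521$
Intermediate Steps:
$G = -5354$ ($G = 2 - \left(4 - 56\right) \left(-103\right) = 2 - \left(-52\right) \left(-103\right) = 2 - 5356 = -5354$)
$\frac{1755 - 1169}{G + 20972} = \frac{1755 - 1169}{-5354 + 20972} = \frac{586}{15618} = 586 \cdot \frac{1}{15618} = \frac{293}{7809}$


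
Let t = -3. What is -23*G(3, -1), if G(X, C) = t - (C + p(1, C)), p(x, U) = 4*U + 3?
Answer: 23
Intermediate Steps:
p(x, U) = 3 + 4*U
G(X, C) = -6 - 5*C (G(X, C) = -3 - (C + (3 + 4*C)) = -3 - (3 + 5*C) = -3 + (-3 - 5*C) = -6 - 5*C)
-23*G(3, -1) = -23*(-6 - 5*(-1)) = -23*(-6 + 5) = -23*(-1) = 23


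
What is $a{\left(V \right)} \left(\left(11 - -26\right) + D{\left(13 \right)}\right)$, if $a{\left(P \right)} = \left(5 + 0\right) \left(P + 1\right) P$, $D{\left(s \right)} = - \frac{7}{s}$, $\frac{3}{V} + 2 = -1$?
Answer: $0$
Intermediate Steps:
$V = -1$ ($V = \frac{3}{-2 - 1} = \frac{3}{-3} = 3 \left(- \frac{1}{3}\right) = -1$)
$a{\left(P \right)} = P \left(5 + 5 P\right)$ ($a{\left(P \right)} = 5 \left(1 + P\right) P = \left(5 + 5 P\right) P = P \left(5 + 5 P\right)$)
$a{\left(V \right)} \left(\left(11 - -26\right) + D{\left(13 \right)}\right) = 5 \left(-1\right) \left(1 - 1\right) \left(\left(11 - -26\right) - \frac{7}{13}\right) = 5 \left(-1\right) 0 \left(\left(11 + 26\right) - \frac{7}{13}\right) = 0 \left(37 - \frac{7}{13}\right) = 0 \cdot \frac{474}{13} = 0$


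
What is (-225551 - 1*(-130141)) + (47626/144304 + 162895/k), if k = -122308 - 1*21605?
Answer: -990708630337931/10383610776 ≈ -95411.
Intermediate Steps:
k = -143913 (k = -122308 - 21605 = -143913)
(-225551 - 1*(-130141)) + (47626/144304 + 162895/k) = (-225551 - 1*(-130141)) + (47626/144304 + 162895/(-143913)) = (-225551 + 130141) + (47626*(1/144304) + 162895*(-1/143913)) = -95410 + (23813/72152 - 162895/143913) = -95410 - 8326199771/10383610776 = -990708630337931/10383610776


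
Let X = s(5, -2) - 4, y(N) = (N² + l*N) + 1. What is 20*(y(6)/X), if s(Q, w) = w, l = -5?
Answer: -70/3 ≈ -23.333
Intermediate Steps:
y(N) = 1 + N² - 5*N (y(N) = (N² - 5*N) + 1 = 1 + N² - 5*N)
X = -6 (X = -2 - 4 = -6)
20*(y(6)/X) = 20*((1 + 6² - 5*6)/(-6)) = 20*((1 + 36 - 30)*(-⅙)) = 20*(7*(-⅙)) = 20*(-7/6) = -70/3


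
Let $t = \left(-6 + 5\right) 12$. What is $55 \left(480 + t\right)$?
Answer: $25740$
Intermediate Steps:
$t = -12$ ($t = \left(-1\right) 12 = -12$)
$55 \left(480 + t\right) = 55 \left(480 - 12\right) = 55 \cdot 468 = 25740$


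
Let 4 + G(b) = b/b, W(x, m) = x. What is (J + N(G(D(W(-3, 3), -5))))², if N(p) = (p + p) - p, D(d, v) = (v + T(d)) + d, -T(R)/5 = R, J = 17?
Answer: 196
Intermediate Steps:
T(R) = -5*R
D(d, v) = v - 4*d (D(d, v) = (v - 5*d) + d = v - 4*d)
G(b) = -3 (G(b) = -4 + b/b = -4 + 1 = -3)
N(p) = p (N(p) = 2*p - p = p)
(J + N(G(D(W(-3, 3), -5))))² = (17 - 3)² = 14² = 196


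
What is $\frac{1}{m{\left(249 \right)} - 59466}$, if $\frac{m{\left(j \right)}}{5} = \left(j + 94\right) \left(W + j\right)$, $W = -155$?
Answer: $\frac{1}{101744} \approx 9.8286 \cdot 10^{-6}$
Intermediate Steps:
$m{\left(j \right)} = 5 \left(-155 + j\right) \left(94 + j\right)$ ($m{\left(j \right)} = 5 \left(j + 94\right) \left(-155 + j\right) = 5 \left(94 + j\right) \left(-155 + j\right) = 5 \left(-155 + j\right) \left(94 + j\right)$)
$\frac{1}{m{\left(249 \right)} - 59466} = \frac{1}{\left(-72850 - 75945 + 5 \cdot 249^{2}\right) - 59466} = \frac{1}{\left(-72850 - 75945 + 5 \cdot 62001\right) - 59466} = \frac{1}{\left(-72850 - 75945 + 310005\right) - 59466} = \frac{1}{161210 - 59466} = \frac{1}{101744}$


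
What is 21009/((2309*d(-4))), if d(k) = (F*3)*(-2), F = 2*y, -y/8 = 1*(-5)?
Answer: -7003/369440 ≈ -0.018956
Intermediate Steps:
y = 40 (y = -8*(-5) = 40)
F = 80 (F = 2*40 = 80)
d(k) = -480 (d(k) = (80*3)*(-2) = 240*(-2) = -480)
21009/((2309*d(-4))) = 21009/((2309*(-480))) = 21009/(-1108320) = 21009*(-1/1108320) = -7003/369440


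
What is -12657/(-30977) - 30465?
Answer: -943701648/30977 ≈ -30465.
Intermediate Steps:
-12657/(-30977) - 30465 = -12657*(-1/30977) - 30465 = 12657/30977 - 30465 = -943701648/30977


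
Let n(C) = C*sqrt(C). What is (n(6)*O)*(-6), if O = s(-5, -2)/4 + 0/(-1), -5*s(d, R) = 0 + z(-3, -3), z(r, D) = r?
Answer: -27*sqrt(6)/5 ≈ -13.227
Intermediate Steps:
n(C) = C**(3/2)
s(d, R) = 3/5 (s(d, R) = -(0 - 3)/5 = -1/5*(-3) = 3/5)
O = 3/20 (O = (3/5)/4 + 0/(-1) = (3/5)*(1/4) + 0*(-1) = 3/20 + 0 = 3/20 ≈ 0.15000)
(n(6)*O)*(-6) = (6**(3/2)*(3/20))*(-6) = ((6*sqrt(6))*(3/20))*(-6) = (9*sqrt(6)/10)*(-6) = -27*sqrt(6)/5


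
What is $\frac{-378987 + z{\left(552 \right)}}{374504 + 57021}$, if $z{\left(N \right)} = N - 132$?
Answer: $- \frac{378567}{431525} \approx -0.87728$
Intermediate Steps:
$z{\left(N \right)} = -132 + N$
$\frac{-378987 + z{\left(552 \right)}}{374504 + 57021} = \frac{-378987 + \left(-132 + 552\right)}{374504 + 57021} = \frac{-378987 + 420}{431525} = \left(-378567\right) \frac{1}{431525} = - \frac{378567}{431525}$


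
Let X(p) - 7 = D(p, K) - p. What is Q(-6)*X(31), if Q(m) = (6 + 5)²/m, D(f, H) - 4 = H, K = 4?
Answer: 968/3 ≈ 322.67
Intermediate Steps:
D(f, H) = 4 + H
Q(m) = 121/m (Q(m) = 11²/m = 121/m)
X(p) = 15 - p (X(p) = 7 + ((4 + 4) - p) = 7 + (8 - p) = 15 - p)
Q(-6)*X(31) = (121/(-6))*(15 - 1*31) = (121*(-⅙))*(15 - 31) = -121/6*(-16) = 968/3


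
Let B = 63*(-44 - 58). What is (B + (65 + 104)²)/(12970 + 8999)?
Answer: 22135/21969 ≈ 1.0076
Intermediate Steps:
B = -6426 (B = 63*(-102) = -6426)
(B + (65 + 104)²)/(12970 + 8999) = (-6426 + (65 + 104)²)/(12970 + 8999) = (-6426 + 169²)/21969 = (-6426 + 28561)*(1/21969) = 22135*(1/21969) = 22135/21969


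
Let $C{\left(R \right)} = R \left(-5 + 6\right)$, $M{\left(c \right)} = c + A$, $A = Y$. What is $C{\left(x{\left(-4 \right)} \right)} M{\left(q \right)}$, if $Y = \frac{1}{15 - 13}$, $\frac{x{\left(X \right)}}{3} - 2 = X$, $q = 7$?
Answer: $-45$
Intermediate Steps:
$x{\left(X \right)} = 6 + 3 X$
$Y = \frac{1}{2} \approx 0.5$
$A = \frac{1}{2} \approx 0.5$
$M{\left(c \right)} = \frac{1}{2} + c$ ($M{\left(c \right)} = c + \frac{1}{2} = \frac{1}{2} + c$)
$C{\left(R \right)} = R$ ($C{\left(R \right)} = R 1 = R$)
$C{\left(x{\left(-4 \right)} \right)} M{\left(q \right)} = \left(6 + 3 \left(-4\right)\right) \left(\frac{1}{2} + 7\right) = \left(6 - 12\right) \frac{15}{2} = \left(-6\right) \frac{15}{2} = -45$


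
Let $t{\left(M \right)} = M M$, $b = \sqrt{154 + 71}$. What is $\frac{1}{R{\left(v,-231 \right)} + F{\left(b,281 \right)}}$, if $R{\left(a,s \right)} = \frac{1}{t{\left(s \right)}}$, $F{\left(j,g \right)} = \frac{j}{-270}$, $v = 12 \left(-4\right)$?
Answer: $- \frac{106722}{5927} \approx -18.006$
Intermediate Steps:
$b = 15$ ($b = \sqrt{225} = 15$)
$t{\left(M \right)} = M^{2}$
$v = -48$
$F{\left(j,g \right)} = - \frac{j}{270}$ ($F{\left(j,g \right)} = j \left(- \frac{1}{270}\right) = - \frac{j}{270}$)
$R{\left(a,s \right)} = \frac{1}{s^{2}}$
$\frac{1}{R{\left(v,-231 \right)} + F{\left(b,281 \right)}} = \frac{1}{\frac{1}{53361} - \frac{1}{18}} = \frac{1}{- \frac{5927}{106722}} = - \frac{106722}{5927}$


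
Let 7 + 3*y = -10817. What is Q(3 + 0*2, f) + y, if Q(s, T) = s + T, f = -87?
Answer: -3692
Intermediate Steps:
y = -3608 (y = -7/3 + (⅓)*(-10817) = -7/3 - 10817/3 = -3608)
Q(s, T) = T + s
Q(3 + 0*2, f) + y = (-87 + (3 + 0*2)) - 3608 = (-87 + (3 + 0)) - 3608 = (-87 + 3) - 3608 = -84 - 3608 = -3692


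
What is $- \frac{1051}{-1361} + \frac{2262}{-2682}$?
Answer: $- \frac{43300}{608367} \approx -0.071174$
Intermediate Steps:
$- \frac{1051}{-1361} + \frac{2262}{-2682} = \left(-1051\right) \left(- \frac{1}{1361}\right) + 2262 \left(- \frac{1}{2682}\right) = \frac{1051}{1361} - \frac{377}{447} = - \frac{43300}{608367}$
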